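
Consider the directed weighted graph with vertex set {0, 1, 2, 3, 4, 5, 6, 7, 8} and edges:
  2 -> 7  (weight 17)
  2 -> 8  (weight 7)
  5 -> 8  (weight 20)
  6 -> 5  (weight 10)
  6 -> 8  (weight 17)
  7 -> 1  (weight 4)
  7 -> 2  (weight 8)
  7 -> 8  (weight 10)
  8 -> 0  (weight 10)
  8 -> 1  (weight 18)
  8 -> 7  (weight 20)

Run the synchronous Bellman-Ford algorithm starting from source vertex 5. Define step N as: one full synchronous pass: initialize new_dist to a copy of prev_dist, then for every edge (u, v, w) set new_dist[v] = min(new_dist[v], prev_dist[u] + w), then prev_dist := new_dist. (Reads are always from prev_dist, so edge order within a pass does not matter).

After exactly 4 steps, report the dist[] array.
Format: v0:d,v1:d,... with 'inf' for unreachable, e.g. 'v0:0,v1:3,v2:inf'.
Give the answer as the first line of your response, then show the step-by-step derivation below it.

v0:30,v1:38,v2:48,v3:inf,v4:inf,v5:0,v6:inf,v7:40,v8:20

step 1: dist = v0:inf,v1:inf,v2:inf,v3:inf,v4:inf,v5:0,v6:inf,v7:inf,v8:20
step 2: dist = v0:30,v1:38,v2:inf,v3:inf,v4:inf,v5:0,v6:inf,v7:40,v8:20
step 3: dist = v0:30,v1:38,v2:48,v3:inf,v4:inf,v5:0,v6:inf,v7:40,v8:20
step 4: dist = v0:30,v1:38,v2:48,v3:inf,v4:inf,v5:0,v6:inf,v7:40,v8:20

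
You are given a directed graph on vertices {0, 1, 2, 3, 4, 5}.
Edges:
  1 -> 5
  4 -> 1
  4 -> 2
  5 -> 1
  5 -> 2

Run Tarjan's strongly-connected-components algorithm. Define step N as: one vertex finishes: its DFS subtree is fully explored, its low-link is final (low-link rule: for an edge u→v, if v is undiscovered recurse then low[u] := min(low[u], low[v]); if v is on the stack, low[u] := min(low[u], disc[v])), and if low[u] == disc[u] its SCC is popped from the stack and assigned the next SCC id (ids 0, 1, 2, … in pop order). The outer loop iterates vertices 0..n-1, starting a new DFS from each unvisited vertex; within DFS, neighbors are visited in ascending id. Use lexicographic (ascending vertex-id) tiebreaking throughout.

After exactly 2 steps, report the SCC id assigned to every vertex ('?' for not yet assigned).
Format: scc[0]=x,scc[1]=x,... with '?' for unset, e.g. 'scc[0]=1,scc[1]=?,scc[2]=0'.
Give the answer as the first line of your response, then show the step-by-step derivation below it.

scc[0]=0,scc[1]=?,scc[2]=1,scc[3]=?,scc[4]=?,scc[5]=?

step 1: low=(low[0]=0,low[1]=?,low[2]=?,low[3]=?,low[4]=?,low[5]=?); scc=(scc[0]=0,scc[1]=?,scc[2]=?,scc[3]=?,scc[4]=?,scc[5]=?)
step 2: low=(low[0]=0,low[1]=1,low[2]=3,low[3]=?,low[4]=?,low[5]=1); scc=(scc[0]=0,scc[1]=?,scc[2]=1,scc[3]=?,scc[4]=?,scc[5]=?)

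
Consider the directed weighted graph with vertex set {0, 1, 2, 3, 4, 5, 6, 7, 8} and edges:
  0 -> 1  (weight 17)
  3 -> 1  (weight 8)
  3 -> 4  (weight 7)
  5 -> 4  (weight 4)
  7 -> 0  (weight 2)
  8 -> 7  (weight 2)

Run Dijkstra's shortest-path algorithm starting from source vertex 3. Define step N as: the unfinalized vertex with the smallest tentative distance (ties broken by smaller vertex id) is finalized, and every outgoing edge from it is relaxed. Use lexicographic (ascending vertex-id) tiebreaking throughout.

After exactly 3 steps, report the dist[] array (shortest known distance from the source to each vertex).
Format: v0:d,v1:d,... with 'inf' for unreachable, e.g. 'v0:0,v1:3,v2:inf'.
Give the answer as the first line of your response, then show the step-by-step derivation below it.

v0:inf,v1:8,v2:inf,v3:0,v4:7,v5:inf,v6:inf,v7:inf,v8:inf

step 1: dist = v0:inf,v1:8,v2:inf,v3:0,v4:7,v5:inf,v6:inf,v7:inf,v8:inf
step 2: dist = v0:inf,v1:8,v2:inf,v3:0,v4:7,v5:inf,v6:inf,v7:inf,v8:inf
step 3: dist = v0:inf,v1:8,v2:inf,v3:0,v4:7,v5:inf,v6:inf,v7:inf,v8:inf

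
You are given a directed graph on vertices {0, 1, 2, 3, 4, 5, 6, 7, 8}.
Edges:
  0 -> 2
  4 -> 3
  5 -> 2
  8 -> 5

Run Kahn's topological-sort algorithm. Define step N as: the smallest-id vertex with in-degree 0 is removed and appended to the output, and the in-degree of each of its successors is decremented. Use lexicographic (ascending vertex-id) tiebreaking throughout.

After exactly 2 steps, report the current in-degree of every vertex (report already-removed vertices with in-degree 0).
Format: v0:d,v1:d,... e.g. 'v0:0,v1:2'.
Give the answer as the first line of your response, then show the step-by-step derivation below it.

v0:0,v1:0,v2:1,v3:1,v4:0,v5:1,v6:0,v7:0,v8:0

step 1: output 0; order=[0]; indeg=(0,0,1,1,0,1,0,0,0)
step 2: output 1; order=[0,1]; indeg=(0,0,1,1,0,1,0,0,0)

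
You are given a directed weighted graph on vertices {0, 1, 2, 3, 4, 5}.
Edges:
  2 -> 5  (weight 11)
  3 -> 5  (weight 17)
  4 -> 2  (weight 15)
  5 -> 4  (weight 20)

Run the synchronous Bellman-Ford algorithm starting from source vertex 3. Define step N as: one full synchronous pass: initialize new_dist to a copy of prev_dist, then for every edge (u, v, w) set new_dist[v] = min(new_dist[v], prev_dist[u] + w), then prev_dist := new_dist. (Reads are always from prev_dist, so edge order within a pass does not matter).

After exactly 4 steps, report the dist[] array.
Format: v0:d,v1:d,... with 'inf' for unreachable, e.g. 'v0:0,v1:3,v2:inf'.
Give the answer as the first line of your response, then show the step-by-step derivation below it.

v0:inf,v1:inf,v2:52,v3:0,v4:37,v5:17

step 1: dist = v0:inf,v1:inf,v2:inf,v3:0,v4:inf,v5:17
step 2: dist = v0:inf,v1:inf,v2:inf,v3:0,v4:37,v5:17
step 3: dist = v0:inf,v1:inf,v2:52,v3:0,v4:37,v5:17
step 4: dist = v0:inf,v1:inf,v2:52,v3:0,v4:37,v5:17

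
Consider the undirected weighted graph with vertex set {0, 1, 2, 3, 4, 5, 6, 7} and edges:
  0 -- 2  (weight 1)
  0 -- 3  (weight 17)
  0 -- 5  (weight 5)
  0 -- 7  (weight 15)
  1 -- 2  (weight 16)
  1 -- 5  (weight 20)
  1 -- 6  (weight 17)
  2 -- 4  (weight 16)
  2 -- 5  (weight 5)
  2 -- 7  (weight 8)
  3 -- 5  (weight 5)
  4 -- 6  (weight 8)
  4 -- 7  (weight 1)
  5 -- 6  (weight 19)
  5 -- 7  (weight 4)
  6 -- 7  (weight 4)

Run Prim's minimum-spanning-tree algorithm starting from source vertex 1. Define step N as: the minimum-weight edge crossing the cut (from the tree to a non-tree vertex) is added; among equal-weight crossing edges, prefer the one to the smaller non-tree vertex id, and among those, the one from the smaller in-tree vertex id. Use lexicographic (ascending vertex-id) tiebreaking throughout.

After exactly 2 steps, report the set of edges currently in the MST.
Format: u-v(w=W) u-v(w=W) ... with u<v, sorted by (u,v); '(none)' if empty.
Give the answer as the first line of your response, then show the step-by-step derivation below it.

0-2(w=1) 1-2(w=16)

step 1: add edge 1-2 (w=16); MST = {1-2(w=16)}
step 2: add edge 0-2 (w=1); MST = {0-2(w=1) 1-2(w=16)}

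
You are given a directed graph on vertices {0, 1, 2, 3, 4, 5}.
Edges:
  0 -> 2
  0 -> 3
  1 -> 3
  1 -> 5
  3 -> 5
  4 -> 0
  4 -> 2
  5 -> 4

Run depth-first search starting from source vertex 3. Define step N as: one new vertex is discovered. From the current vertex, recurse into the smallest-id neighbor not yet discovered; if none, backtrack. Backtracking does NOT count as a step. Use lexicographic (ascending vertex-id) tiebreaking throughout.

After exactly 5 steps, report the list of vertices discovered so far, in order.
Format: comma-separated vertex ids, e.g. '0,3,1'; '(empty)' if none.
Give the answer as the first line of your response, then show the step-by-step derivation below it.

3,5,4,0,2

step 1: discover 3; path=3; order=3
step 2: discover 5; path=3>5; order=3,5
step 3: discover 4; path=3>5>4; order=3,5,4
step 4: discover 0; path=3>5>4>0; order=3,5,4,0
step 5: discover 2; path=3>5>4>0>2; order=3,5,4,0,2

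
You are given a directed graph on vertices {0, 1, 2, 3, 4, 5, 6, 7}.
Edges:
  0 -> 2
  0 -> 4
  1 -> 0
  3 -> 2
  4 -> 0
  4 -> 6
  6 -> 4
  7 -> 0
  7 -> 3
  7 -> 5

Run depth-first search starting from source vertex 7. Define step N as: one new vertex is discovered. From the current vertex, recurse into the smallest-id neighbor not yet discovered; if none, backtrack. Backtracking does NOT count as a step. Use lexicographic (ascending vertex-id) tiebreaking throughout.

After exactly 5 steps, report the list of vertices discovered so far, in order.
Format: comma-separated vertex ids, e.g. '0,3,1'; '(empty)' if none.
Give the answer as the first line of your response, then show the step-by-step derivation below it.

7,0,2,4,6

step 1: discover 7; path=7; order=7
step 2: discover 0; path=7>0; order=7,0
step 3: discover 2; path=7>0>2; order=7,0,2
step 4: discover 4; path=7>0>4; order=7,0,2,4
step 5: discover 6; path=7>0>4>6; order=7,0,2,4,6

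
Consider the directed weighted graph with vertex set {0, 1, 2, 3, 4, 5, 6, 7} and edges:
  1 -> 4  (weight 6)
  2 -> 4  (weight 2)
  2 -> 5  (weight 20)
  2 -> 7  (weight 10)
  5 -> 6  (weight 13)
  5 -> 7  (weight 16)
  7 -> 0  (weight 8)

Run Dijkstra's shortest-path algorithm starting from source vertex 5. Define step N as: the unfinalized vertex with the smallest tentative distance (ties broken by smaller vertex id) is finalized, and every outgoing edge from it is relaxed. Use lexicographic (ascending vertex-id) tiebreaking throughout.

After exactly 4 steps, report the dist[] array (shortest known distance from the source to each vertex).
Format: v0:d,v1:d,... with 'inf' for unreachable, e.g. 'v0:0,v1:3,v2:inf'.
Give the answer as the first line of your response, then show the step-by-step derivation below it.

v0:24,v1:inf,v2:inf,v3:inf,v4:inf,v5:0,v6:13,v7:16

step 1: dist = v0:inf,v1:inf,v2:inf,v3:inf,v4:inf,v5:0,v6:13,v7:16
step 2: dist = v0:inf,v1:inf,v2:inf,v3:inf,v4:inf,v5:0,v6:13,v7:16
step 3: dist = v0:24,v1:inf,v2:inf,v3:inf,v4:inf,v5:0,v6:13,v7:16
step 4: dist = v0:24,v1:inf,v2:inf,v3:inf,v4:inf,v5:0,v6:13,v7:16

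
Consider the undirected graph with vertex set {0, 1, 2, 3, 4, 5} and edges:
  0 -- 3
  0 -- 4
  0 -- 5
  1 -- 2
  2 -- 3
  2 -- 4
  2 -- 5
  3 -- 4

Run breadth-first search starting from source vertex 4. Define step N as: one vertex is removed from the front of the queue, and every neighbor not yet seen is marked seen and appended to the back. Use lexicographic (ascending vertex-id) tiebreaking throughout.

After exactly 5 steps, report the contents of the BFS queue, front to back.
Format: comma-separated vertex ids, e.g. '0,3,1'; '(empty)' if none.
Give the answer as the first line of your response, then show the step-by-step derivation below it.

1

step 1: dequeue 4; queue=[0,2,3]; order=4
step 2: dequeue 0; queue=[2,3,5]; order=4,0
step 3: dequeue 2; queue=[3,5,1]; order=4,0,2
step 4: dequeue 3; queue=[5,1]; order=4,0,2,3
step 5: dequeue 5; queue=[1]; order=4,0,2,3,5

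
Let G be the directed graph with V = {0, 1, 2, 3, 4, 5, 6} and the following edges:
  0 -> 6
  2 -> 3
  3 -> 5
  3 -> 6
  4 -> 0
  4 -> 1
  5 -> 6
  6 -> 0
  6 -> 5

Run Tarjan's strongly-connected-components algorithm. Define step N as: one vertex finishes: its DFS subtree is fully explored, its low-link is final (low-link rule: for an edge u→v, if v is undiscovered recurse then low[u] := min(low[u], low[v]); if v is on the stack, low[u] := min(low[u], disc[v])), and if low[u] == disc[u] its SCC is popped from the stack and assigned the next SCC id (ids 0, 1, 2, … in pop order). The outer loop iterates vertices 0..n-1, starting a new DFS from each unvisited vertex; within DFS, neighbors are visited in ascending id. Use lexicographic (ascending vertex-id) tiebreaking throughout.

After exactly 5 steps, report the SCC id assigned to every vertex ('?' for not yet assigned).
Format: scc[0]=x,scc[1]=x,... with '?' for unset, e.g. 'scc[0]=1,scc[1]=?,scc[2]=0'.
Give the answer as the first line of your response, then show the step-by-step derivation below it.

scc[0]=0,scc[1]=1,scc[2]=?,scc[3]=2,scc[4]=?,scc[5]=0,scc[6]=0

step 1: low=(low[0]=0,low[1]=?,low[2]=?,low[3]=?,low[4]=?,low[5]=1,low[6]=0); scc=(scc[0]=?,scc[1]=?,scc[2]=?,scc[3]=?,scc[4]=?,scc[5]=?,scc[6]=?)
step 2: low=(low[0]=0,low[1]=?,low[2]=?,low[3]=?,low[4]=?,low[5]=1,low[6]=0); scc=(scc[0]=?,scc[1]=?,scc[2]=?,scc[3]=?,scc[4]=?,scc[5]=?,scc[6]=?)
step 3: low=(low[0]=0,low[1]=?,low[2]=?,low[3]=?,low[4]=?,low[5]=1,low[6]=0); scc=(scc[0]=0,scc[1]=?,scc[2]=?,scc[3]=?,scc[4]=?,scc[5]=0,scc[6]=0)
step 4: low=(low[0]=0,low[1]=3,low[2]=?,low[3]=?,low[4]=?,low[5]=1,low[6]=0); scc=(scc[0]=0,scc[1]=1,scc[2]=?,scc[3]=?,scc[4]=?,scc[5]=0,scc[6]=0)
step 5: low=(low[0]=0,low[1]=3,low[2]=4,low[3]=5,low[4]=?,low[5]=1,low[6]=0); scc=(scc[0]=0,scc[1]=1,scc[2]=?,scc[3]=2,scc[4]=?,scc[5]=0,scc[6]=0)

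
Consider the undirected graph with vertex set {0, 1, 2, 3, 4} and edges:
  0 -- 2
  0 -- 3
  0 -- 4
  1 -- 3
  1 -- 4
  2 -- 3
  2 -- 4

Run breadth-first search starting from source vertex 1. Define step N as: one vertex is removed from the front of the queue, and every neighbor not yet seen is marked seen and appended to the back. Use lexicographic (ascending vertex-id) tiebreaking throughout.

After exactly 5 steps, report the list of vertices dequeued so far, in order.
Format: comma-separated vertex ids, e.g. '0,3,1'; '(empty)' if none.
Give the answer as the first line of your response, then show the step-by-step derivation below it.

1,3,4,0,2

step 1: dequeue 1; queue=[3,4]; order=1
step 2: dequeue 3; queue=[4,0,2]; order=1,3
step 3: dequeue 4; queue=[0,2]; order=1,3,4
step 4: dequeue 0; queue=[2]; order=1,3,4,0
step 5: dequeue 2; queue=[(empty)]; order=1,3,4,0,2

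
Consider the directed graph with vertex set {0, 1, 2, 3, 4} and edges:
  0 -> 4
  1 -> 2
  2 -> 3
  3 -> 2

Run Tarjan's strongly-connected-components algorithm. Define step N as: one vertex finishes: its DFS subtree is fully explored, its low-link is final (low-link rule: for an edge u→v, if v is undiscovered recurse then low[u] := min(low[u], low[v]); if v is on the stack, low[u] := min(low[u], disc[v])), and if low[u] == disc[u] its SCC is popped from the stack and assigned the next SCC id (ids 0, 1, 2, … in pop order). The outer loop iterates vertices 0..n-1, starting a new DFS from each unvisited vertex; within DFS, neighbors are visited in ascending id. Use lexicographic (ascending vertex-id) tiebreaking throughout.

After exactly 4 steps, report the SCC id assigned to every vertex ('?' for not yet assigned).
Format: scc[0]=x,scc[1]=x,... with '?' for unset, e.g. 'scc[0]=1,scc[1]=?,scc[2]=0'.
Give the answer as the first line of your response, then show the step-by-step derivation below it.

scc[0]=1,scc[1]=?,scc[2]=2,scc[3]=2,scc[4]=0

step 1: low=(low[0]=0,low[1]=?,low[2]=?,low[3]=?,low[4]=1); scc=(scc[0]=?,scc[1]=?,scc[2]=?,scc[3]=?,scc[4]=0)
step 2: low=(low[0]=0,low[1]=?,low[2]=?,low[3]=?,low[4]=1); scc=(scc[0]=1,scc[1]=?,scc[2]=?,scc[3]=?,scc[4]=0)
step 3: low=(low[0]=0,low[1]=2,low[2]=3,low[3]=3,low[4]=1); scc=(scc[0]=1,scc[1]=?,scc[2]=?,scc[3]=?,scc[4]=0)
step 4: low=(low[0]=0,low[1]=2,low[2]=3,low[3]=3,low[4]=1); scc=(scc[0]=1,scc[1]=?,scc[2]=2,scc[3]=2,scc[4]=0)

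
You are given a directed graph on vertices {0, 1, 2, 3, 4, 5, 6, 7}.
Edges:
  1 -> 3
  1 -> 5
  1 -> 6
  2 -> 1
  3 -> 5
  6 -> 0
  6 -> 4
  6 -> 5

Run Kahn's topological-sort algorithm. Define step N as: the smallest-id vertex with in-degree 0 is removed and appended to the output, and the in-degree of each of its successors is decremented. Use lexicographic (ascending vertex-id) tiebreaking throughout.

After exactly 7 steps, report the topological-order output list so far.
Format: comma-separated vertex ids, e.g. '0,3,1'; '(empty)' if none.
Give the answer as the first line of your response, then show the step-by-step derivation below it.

2,1,3,6,0,4,5

step 1: output 2; order=[2]; indeg=(1,0,0,1,1,3,1,0)
step 2: output 1; order=[2,1]; indeg=(1,0,0,0,1,2,0,0)
step 3: output 3; order=[2,1,3]; indeg=(1,0,0,0,1,1,0,0)
step 4: output 6; order=[2,1,3,6]; indeg=(0,0,0,0,0,0,0,0)
step 5: output 0; order=[2,1,3,6,0]; indeg=(0,0,0,0,0,0,0,0)
step 6: output 4; order=[2,1,3,6,0,4]; indeg=(0,0,0,0,0,0,0,0)
step 7: output 5; order=[2,1,3,6,0,4,5]; indeg=(0,0,0,0,0,0,0,0)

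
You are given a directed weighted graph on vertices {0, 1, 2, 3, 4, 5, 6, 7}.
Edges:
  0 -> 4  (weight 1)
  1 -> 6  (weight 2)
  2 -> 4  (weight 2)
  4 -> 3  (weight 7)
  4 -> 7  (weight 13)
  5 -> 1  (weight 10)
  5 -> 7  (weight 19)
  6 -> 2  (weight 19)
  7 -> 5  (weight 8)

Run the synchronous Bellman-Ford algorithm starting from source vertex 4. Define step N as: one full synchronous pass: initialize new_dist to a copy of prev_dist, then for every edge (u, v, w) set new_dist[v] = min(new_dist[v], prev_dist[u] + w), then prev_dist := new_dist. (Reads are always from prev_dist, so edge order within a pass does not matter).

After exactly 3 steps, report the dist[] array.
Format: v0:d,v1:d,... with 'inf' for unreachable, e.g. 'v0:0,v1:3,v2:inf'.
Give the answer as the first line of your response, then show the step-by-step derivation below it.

v0:inf,v1:31,v2:inf,v3:7,v4:0,v5:21,v6:inf,v7:13

step 1: dist = v0:inf,v1:inf,v2:inf,v3:7,v4:0,v5:inf,v6:inf,v7:13
step 2: dist = v0:inf,v1:inf,v2:inf,v3:7,v4:0,v5:21,v6:inf,v7:13
step 3: dist = v0:inf,v1:31,v2:inf,v3:7,v4:0,v5:21,v6:inf,v7:13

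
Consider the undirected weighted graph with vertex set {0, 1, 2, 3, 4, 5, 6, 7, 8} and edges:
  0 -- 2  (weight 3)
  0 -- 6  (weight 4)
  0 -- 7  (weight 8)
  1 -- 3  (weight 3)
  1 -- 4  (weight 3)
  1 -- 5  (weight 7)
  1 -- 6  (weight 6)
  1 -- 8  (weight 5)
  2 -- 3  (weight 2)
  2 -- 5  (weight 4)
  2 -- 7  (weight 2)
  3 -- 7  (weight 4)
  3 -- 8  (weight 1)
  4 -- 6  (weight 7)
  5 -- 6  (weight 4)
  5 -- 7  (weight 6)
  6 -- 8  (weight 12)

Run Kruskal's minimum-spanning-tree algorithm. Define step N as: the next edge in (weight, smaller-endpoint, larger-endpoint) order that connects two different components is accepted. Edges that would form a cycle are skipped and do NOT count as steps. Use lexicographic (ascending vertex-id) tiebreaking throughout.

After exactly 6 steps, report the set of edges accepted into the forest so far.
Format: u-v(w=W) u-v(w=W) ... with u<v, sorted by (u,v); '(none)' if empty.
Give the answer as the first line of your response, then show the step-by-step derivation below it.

0-2(w=3) 1-3(w=3) 1-4(w=3) 2-3(w=2) 2-7(w=2) 3-8(w=1)

step 1: add edge 3-8 (w=1); MST = {3-8(w=1)}
step 2: add edge 2-3 (w=2); MST = {2-3(w=2) 3-8(w=1)}
step 3: add edge 2-7 (w=2); MST = {2-3(w=2) 2-7(w=2) 3-8(w=1)}
step 4: add edge 0-2 (w=3); MST = {0-2(w=3) 2-3(w=2) 2-7(w=2) 3-8(w=1)}
step 5: add edge 1-3 (w=3); MST = {0-2(w=3) 1-3(w=3) 2-3(w=2) 2-7(w=2) 3-8(w=1)}
step 6: add edge 1-4 (w=3); MST = {0-2(w=3) 1-3(w=3) 1-4(w=3) 2-3(w=2) 2-7(w=2) 3-8(w=1)}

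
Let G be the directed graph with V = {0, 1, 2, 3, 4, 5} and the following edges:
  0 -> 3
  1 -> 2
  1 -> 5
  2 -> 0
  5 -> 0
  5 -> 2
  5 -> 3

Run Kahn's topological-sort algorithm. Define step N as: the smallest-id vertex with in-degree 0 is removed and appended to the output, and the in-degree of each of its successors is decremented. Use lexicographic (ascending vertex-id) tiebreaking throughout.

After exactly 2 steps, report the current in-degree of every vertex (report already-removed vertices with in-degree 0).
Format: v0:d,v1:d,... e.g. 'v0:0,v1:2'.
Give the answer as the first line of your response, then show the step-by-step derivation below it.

v0:2,v1:0,v2:1,v3:2,v4:0,v5:0

step 1: output 1; order=[1]; indeg=(2,0,1,2,0,0)
step 2: output 4; order=[1,4]; indeg=(2,0,1,2,0,0)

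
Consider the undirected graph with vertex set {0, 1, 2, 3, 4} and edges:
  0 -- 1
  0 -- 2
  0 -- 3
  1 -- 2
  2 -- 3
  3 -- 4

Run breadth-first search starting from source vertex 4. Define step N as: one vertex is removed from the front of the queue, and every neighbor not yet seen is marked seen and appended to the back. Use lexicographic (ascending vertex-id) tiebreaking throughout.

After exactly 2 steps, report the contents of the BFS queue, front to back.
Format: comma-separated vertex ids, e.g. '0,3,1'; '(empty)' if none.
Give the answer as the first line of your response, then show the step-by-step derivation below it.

0,2

step 1: dequeue 4; queue=[3]; order=4
step 2: dequeue 3; queue=[0,2]; order=4,3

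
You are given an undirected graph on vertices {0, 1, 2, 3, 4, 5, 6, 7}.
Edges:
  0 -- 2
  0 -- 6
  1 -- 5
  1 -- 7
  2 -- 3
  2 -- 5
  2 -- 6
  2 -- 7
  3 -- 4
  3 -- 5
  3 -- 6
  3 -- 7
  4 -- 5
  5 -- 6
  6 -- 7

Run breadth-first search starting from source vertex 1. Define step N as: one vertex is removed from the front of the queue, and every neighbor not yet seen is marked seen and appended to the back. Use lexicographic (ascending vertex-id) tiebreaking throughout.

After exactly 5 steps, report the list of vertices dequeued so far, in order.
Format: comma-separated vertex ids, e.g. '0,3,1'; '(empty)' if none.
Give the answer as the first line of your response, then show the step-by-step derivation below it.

1,5,7,2,3

step 1: dequeue 1; queue=[5,7]; order=1
step 2: dequeue 5; queue=[7,2,3,4,6]; order=1,5
step 3: dequeue 7; queue=[2,3,4,6]; order=1,5,7
step 4: dequeue 2; queue=[3,4,6,0]; order=1,5,7,2
step 5: dequeue 3; queue=[4,6,0]; order=1,5,7,2,3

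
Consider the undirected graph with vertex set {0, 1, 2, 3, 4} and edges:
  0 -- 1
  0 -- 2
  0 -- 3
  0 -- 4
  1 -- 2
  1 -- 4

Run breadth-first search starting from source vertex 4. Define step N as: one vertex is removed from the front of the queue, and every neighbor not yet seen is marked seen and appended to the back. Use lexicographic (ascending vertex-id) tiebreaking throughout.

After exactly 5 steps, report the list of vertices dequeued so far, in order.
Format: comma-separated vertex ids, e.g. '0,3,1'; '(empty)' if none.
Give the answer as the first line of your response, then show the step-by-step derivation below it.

4,0,1,2,3

step 1: dequeue 4; queue=[0,1]; order=4
step 2: dequeue 0; queue=[1,2,3]; order=4,0
step 3: dequeue 1; queue=[2,3]; order=4,0,1
step 4: dequeue 2; queue=[3]; order=4,0,1,2
step 5: dequeue 3; queue=[(empty)]; order=4,0,1,2,3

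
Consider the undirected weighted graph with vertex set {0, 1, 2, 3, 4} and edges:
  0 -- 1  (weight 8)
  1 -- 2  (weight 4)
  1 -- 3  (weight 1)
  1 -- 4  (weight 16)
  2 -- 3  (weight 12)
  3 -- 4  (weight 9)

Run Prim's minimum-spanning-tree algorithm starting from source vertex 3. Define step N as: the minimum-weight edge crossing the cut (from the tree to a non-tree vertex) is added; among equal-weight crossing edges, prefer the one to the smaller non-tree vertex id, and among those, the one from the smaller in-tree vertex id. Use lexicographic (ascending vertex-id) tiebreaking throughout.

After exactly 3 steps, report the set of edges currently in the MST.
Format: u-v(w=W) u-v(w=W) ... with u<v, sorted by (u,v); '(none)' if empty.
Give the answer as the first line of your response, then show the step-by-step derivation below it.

0-1(w=8) 1-2(w=4) 1-3(w=1)

step 1: add edge 1-3 (w=1); MST = {1-3(w=1)}
step 2: add edge 1-2 (w=4); MST = {1-2(w=4) 1-3(w=1)}
step 3: add edge 0-1 (w=8); MST = {0-1(w=8) 1-2(w=4) 1-3(w=1)}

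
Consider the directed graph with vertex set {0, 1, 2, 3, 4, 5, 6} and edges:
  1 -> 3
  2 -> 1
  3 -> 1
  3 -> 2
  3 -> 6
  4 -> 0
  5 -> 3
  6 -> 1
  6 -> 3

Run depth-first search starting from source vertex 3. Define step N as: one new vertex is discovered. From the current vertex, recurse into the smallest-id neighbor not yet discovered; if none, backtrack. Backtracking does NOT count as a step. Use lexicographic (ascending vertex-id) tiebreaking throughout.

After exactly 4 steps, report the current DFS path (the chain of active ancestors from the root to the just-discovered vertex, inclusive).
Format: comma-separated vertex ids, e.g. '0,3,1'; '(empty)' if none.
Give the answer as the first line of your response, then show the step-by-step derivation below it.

3,6

step 1: discover 3; path=3; order=3
step 2: discover 1; path=3>1; order=3,1
step 3: discover 2; path=3>2; order=3,1,2
step 4: discover 6; path=3>6; order=3,1,2,6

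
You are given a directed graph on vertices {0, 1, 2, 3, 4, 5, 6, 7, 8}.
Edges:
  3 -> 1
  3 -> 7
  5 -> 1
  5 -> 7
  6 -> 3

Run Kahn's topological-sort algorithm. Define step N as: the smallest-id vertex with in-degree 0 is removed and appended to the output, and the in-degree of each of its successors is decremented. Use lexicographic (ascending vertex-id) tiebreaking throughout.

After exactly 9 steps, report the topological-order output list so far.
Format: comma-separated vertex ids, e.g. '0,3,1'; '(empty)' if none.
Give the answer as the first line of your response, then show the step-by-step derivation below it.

0,2,4,5,6,3,1,7,8

step 1: output 0; order=[0]; indeg=(0,2,0,1,0,0,0,2,0)
step 2: output 2; order=[0,2]; indeg=(0,2,0,1,0,0,0,2,0)
step 3: output 4; order=[0,2,4]; indeg=(0,2,0,1,0,0,0,2,0)
step 4: output 5; order=[0,2,4,5]; indeg=(0,1,0,1,0,0,0,1,0)
step 5: output 6; order=[0,2,4,5,6]; indeg=(0,1,0,0,0,0,0,1,0)
step 6: output 3; order=[0,2,4,5,6,3]; indeg=(0,0,0,0,0,0,0,0,0)
step 7: output 1; order=[0,2,4,5,6,3,1]; indeg=(0,0,0,0,0,0,0,0,0)
step 8: output 7; order=[0,2,4,5,6,3,1,7]; indeg=(0,0,0,0,0,0,0,0,0)
step 9: output 8; order=[0,2,4,5,6,3,1,7,8]; indeg=(0,0,0,0,0,0,0,0,0)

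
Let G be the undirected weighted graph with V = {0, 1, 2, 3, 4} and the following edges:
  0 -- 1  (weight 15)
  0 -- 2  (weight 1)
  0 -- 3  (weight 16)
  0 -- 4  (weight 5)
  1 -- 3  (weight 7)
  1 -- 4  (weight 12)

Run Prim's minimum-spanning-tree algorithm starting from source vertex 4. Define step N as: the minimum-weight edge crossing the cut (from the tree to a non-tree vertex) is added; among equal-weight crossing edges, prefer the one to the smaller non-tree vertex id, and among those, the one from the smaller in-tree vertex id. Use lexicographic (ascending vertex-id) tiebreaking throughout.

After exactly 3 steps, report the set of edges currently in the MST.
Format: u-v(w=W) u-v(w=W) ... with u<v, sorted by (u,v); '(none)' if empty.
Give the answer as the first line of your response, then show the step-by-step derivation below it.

0-2(w=1) 0-4(w=5) 1-4(w=12)

step 1: add edge 0-4 (w=5); MST = {0-4(w=5)}
step 2: add edge 0-2 (w=1); MST = {0-2(w=1) 0-4(w=5)}
step 3: add edge 1-4 (w=12); MST = {0-2(w=1) 0-4(w=5) 1-4(w=12)}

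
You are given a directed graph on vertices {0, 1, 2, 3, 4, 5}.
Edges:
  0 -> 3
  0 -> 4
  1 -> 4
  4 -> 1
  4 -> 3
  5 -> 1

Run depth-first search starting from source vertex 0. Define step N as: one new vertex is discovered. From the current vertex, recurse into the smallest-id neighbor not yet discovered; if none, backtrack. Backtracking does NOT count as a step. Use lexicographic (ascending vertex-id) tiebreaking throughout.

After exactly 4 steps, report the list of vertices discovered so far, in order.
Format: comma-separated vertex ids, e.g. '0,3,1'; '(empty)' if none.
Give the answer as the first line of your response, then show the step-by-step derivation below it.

0,3,4,1

step 1: discover 0; path=0; order=0
step 2: discover 3; path=0>3; order=0,3
step 3: discover 4; path=0>4; order=0,3,4
step 4: discover 1; path=0>4>1; order=0,3,4,1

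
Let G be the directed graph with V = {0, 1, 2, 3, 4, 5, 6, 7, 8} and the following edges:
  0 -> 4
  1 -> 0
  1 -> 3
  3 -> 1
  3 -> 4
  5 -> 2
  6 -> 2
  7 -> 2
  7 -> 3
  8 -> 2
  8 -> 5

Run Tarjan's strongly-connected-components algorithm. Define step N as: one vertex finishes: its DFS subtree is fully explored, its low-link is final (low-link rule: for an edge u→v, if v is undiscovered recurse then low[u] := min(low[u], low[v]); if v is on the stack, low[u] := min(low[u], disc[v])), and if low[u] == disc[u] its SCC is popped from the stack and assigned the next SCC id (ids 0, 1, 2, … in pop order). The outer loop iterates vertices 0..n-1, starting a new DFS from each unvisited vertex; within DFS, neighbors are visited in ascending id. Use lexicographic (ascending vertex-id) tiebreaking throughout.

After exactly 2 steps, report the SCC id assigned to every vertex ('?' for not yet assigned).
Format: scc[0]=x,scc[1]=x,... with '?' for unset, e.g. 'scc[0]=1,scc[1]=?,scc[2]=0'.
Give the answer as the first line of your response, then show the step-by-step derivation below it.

scc[0]=1,scc[1]=?,scc[2]=?,scc[3]=?,scc[4]=0,scc[5]=?,scc[6]=?,scc[7]=?,scc[8]=?

step 1: low=(low[0]=0,low[1]=?,low[2]=?,low[3]=?,low[4]=1,low[5]=?,low[6]=?,low[7]=?,low[8]=?); scc=(scc[0]=?,scc[1]=?,scc[2]=?,scc[3]=?,scc[4]=0,scc[5]=?,scc[6]=?,scc[7]=?,scc[8]=?)
step 2: low=(low[0]=0,low[1]=?,low[2]=?,low[3]=?,low[4]=1,low[5]=?,low[6]=?,low[7]=?,low[8]=?); scc=(scc[0]=1,scc[1]=?,scc[2]=?,scc[3]=?,scc[4]=0,scc[5]=?,scc[6]=?,scc[7]=?,scc[8]=?)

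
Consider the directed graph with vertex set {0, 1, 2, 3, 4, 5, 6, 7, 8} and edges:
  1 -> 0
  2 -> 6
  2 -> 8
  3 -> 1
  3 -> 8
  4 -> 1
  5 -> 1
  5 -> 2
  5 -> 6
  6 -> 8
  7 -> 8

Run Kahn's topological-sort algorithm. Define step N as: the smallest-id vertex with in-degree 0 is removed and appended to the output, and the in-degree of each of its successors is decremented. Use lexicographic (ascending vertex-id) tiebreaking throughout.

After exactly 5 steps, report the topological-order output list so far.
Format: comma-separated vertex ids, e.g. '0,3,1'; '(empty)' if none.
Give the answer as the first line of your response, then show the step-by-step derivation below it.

3,4,5,1,0

step 1: output 3; order=[3]; indeg=(1,2,1,0,0,0,2,0,3)
step 2: output 4; order=[3,4]; indeg=(1,1,1,0,0,0,2,0,3)
step 3: output 5; order=[3,4,5]; indeg=(1,0,0,0,0,0,1,0,3)
step 4: output 1; order=[3,4,5,1]; indeg=(0,0,0,0,0,0,1,0,3)
step 5: output 0; order=[3,4,5,1,0]; indeg=(0,0,0,0,0,0,1,0,3)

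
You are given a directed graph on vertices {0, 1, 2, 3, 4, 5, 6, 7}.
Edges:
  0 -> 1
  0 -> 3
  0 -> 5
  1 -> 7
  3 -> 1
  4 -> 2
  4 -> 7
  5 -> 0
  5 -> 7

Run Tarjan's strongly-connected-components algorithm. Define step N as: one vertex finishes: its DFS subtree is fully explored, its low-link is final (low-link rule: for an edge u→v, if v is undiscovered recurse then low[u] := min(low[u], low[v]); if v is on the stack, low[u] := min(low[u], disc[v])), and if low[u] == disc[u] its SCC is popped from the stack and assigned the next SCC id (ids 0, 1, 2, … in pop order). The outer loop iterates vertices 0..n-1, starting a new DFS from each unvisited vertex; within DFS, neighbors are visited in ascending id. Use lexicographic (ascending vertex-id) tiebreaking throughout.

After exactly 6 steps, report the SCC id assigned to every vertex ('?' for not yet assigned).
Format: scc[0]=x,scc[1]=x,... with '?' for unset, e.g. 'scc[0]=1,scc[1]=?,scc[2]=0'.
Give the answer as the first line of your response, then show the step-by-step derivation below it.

scc[0]=3,scc[1]=1,scc[2]=4,scc[3]=2,scc[4]=?,scc[5]=3,scc[6]=?,scc[7]=0

step 1: low=(low[0]=0,low[1]=1,low[2]=?,low[3]=?,low[4]=?,low[5]=?,low[6]=?,low[7]=2); scc=(scc[0]=?,scc[1]=?,scc[2]=?,scc[3]=?,scc[4]=?,scc[5]=?,scc[6]=?,scc[7]=0)
step 2: low=(low[0]=0,low[1]=1,low[2]=?,low[3]=?,low[4]=?,low[5]=?,low[6]=?,low[7]=2); scc=(scc[0]=?,scc[1]=1,scc[2]=?,scc[3]=?,scc[4]=?,scc[5]=?,scc[6]=?,scc[7]=0)
step 3: low=(low[0]=0,low[1]=1,low[2]=?,low[3]=3,low[4]=?,low[5]=?,low[6]=?,low[7]=2); scc=(scc[0]=?,scc[1]=1,scc[2]=?,scc[3]=2,scc[4]=?,scc[5]=?,scc[6]=?,scc[7]=0)
step 4: low=(low[0]=0,low[1]=1,low[2]=?,low[3]=3,low[4]=?,low[5]=0,low[6]=?,low[7]=2); scc=(scc[0]=?,scc[1]=1,scc[2]=?,scc[3]=2,scc[4]=?,scc[5]=?,scc[6]=?,scc[7]=0)
step 5: low=(low[0]=0,low[1]=1,low[2]=?,low[3]=3,low[4]=?,low[5]=0,low[6]=?,low[7]=2); scc=(scc[0]=3,scc[1]=1,scc[2]=?,scc[3]=2,scc[4]=?,scc[5]=3,scc[6]=?,scc[7]=0)
step 6: low=(low[0]=0,low[1]=1,low[2]=5,low[3]=3,low[4]=?,low[5]=0,low[6]=?,low[7]=2); scc=(scc[0]=3,scc[1]=1,scc[2]=4,scc[3]=2,scc[4]=?,scc[5]=3,scc[6]=?,scc[7]=0)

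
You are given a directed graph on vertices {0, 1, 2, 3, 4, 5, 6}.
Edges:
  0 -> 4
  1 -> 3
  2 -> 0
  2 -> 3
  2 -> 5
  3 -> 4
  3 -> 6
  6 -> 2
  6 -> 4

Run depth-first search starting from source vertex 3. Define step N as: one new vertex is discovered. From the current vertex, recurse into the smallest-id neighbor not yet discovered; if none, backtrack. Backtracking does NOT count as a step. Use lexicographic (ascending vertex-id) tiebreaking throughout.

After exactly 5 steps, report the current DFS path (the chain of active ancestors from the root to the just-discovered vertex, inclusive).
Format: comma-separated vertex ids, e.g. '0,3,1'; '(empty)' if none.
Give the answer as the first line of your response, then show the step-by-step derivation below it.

3,6,2,0

step 1: discover 3; path=3; order=3
step 2: discover 4; path=3>4; order=3,4
step 3: discover 6; path=3>6; order=3,4,6
step 4: discover 2; path=3>6>2; order=3,4,6,2
step 5: discover 0; path=3>6>2>0; order=3,4,6,2,0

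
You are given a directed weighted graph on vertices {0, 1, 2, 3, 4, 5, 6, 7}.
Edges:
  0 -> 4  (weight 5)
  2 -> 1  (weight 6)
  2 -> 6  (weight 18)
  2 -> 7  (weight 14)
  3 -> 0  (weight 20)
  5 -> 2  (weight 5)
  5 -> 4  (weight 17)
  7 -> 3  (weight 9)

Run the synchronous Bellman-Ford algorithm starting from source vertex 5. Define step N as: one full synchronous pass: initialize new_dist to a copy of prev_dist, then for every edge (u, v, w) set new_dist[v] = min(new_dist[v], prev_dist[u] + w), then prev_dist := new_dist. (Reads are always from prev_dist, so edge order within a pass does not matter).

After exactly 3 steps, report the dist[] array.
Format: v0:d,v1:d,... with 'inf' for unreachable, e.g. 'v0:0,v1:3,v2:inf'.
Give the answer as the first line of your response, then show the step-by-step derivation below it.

v0:inf,v1:11,v2:5,v3:28,v4:17,v5:0,v6:23,v7:19

step 1: dist = v0:inf,v1:inf,v2:5,v3:inf,v4:17,v5:0,v6:inf,v7:inf
step 2: dist = v0:inf,v1:11,v2:5,v3:inf,v4:17,v5:0,v6:23,v7:19
step 3: dist = v0:inf,v1:11,v2:5,v3:28,v4:17,v5:0,v6:23,v7:19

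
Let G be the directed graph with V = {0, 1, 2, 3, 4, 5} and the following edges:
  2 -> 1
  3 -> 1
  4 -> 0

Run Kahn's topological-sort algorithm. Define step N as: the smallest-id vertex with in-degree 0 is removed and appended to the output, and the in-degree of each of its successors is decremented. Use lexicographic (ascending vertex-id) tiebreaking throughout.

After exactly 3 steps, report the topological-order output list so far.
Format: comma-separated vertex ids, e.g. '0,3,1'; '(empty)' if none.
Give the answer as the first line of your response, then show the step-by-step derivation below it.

2,3,1

step 1: output 2; order=[2]; indeg=(1,1,0,0,0,0)
step 2: output 3; order=[2,3]; indeg=(1,0,0,0,0,0)
step 3: output 1; order=[2,3,1]; indeg=(1,0,0,0,0,0)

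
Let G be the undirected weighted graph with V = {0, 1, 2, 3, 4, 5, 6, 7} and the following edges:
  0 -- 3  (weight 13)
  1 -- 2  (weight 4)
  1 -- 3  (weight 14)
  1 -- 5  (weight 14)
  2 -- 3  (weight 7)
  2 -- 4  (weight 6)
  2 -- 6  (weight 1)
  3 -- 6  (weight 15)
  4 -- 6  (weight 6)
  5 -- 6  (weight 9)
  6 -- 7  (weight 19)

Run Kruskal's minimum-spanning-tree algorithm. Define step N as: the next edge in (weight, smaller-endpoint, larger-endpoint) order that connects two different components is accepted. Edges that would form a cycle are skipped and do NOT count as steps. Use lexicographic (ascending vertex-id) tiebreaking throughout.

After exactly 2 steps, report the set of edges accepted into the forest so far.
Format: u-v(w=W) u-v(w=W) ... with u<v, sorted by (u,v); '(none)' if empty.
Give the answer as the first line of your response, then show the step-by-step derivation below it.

1-2(w=4) 2-6(w=1)

step 1: add edge 2-6 (w=1); MST = {2-6(w=1)}
step 2: add edge 1-2 (w=4); MST = {1-2(w=4) 2-6(w=1)}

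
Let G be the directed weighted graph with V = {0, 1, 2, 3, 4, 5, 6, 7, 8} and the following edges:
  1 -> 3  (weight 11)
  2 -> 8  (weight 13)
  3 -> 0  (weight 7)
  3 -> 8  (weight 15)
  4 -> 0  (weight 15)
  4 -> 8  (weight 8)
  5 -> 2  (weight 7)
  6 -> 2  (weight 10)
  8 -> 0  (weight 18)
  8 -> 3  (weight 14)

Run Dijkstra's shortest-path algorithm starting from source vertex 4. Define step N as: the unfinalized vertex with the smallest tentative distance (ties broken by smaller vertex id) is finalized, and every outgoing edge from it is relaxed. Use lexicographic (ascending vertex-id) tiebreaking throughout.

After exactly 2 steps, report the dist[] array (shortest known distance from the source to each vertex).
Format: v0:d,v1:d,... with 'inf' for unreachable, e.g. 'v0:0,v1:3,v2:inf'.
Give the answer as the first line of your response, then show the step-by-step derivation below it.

v0:15,v1:inf,v2:inf,v3:22,v4:0,v5:inf,v6:inf,v7:inf,v8:8

step 1: dist = v0:15,v1:inf,v2:inf,v3:inf,v4:0,v5:inf,v6:inf,v7:inf,v8:8
step 2: dist = v0:15,v1:inf,v2:inf,v3:22,v4:0,v5:inf,v6:inf,v7:inf,v8:8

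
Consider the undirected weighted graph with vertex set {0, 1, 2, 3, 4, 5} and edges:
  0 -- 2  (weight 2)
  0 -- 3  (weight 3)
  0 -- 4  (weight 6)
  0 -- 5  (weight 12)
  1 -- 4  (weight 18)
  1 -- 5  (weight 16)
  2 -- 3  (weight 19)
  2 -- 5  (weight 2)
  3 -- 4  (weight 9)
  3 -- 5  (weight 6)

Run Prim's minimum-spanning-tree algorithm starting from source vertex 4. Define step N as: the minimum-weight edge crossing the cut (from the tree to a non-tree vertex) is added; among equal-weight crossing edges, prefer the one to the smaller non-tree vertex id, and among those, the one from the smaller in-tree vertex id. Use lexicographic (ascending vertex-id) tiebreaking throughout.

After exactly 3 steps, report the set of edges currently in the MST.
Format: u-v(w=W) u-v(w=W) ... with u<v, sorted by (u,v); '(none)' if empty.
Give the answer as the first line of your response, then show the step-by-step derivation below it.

0-2(w=2) 0-4(w=6) 2-5(w=2)

step 1: add edge 0-4 (w=6); MST = {0-4(w=6)}
step 2: add edge 0-2 (w=2); MST = {0-2(w=2) 0-4(w=6)}
step 3: add edge 2-5 (w=2); MST = {0-2(w=2) 0-4(w=6) 2-5(w=2)}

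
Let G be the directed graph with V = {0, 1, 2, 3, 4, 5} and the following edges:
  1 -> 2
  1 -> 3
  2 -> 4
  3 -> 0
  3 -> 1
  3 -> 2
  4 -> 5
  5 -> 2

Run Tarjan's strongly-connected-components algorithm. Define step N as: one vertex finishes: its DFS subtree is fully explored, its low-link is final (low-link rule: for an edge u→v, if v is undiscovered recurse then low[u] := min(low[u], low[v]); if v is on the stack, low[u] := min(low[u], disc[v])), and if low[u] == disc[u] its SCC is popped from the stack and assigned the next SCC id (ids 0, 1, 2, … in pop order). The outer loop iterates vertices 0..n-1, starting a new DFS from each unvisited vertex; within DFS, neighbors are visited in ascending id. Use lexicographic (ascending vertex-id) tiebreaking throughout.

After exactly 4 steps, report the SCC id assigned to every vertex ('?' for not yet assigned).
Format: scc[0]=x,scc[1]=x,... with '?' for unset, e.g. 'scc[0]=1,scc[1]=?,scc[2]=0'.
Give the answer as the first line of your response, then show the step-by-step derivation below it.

scc[0]=0,scc[1]=?,scc[2]=1,scc[3]=?,scc[4]=1,scc[5]=1

step 1: low=(low[0]=0,low[1]=?,low[2]=?,low[3]=?,low[4]=?,low[5]=?); scc=(scc[0]=0,scc[1]=?,scc[2]=?,scc[3]=?,scc[4]=?,scc[5]=?)
step 2: low=(low[0]=0,low[1]=1,low[2]=2,low[3]=?,low[4]=3,low[5]=2); scc=(scc[0]=0,scc[1]=?,scc[2]=?,scc[3]=?,scc[4]=?,scc[5]=?)
step 3: low=(low[0]=0,low[1]=1,low[2]=2,low[3]=?,low[4]=2,low[5]=2); scc=(scc[0]=0,scc[1]=?,scc[2]=?,scc[3]=?,scc[4]=?,scc[5]=?)
step 4: low=(low[0]=0,low[1]=1,low[2]=2,low[3]=?,low[4]=2,low[5]=2); scc=(scc[0]=0,scc[1]=?,scc[2]=1,scc[3]=?,scc[4]=1,scc[5]=1)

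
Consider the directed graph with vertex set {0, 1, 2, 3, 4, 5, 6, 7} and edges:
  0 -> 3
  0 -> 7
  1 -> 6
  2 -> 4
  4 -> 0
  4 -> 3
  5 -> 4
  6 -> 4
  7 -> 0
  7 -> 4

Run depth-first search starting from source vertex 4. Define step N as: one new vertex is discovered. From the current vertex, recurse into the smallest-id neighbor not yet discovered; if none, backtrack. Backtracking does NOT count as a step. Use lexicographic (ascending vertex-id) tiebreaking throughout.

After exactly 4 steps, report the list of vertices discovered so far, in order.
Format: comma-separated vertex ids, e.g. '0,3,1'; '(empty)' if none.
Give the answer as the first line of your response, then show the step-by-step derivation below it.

4,0,3,7

step 1: discover 4; path=4; order=4
step 2: discover 0; path=4>0; order=4,0
step 3: discover 3; path=4>0>3; order=4,0,3
step 4: discover 7; path=4>0>7; order=4,0,3,7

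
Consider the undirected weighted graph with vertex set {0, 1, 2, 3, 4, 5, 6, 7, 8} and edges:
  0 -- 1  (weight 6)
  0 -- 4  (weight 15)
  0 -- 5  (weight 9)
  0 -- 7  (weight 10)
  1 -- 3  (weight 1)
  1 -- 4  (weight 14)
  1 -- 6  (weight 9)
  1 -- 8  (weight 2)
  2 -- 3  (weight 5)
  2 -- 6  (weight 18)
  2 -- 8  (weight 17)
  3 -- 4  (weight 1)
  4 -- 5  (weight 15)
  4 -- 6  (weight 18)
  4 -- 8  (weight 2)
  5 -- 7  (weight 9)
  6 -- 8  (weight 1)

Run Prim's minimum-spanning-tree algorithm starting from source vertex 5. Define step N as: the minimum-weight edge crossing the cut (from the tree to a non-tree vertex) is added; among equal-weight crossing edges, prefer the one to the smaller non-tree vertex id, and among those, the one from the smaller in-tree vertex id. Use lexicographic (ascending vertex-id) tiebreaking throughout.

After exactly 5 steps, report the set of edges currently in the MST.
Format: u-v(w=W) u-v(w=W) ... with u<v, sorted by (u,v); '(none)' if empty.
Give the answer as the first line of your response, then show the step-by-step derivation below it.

0-1(w=6) 0-5(w=9) 1-3(w=1) 1-8(w=2) 3-4(w=1)

step 1: add edge 0-5 (w=9); MST = {0-5(w=9)}
step 2: add edge 0-1 (w=6); MST = {0-1(w=6) 0-5(w=9)}
step 3: add edge 1-3 (w=1); MST = {0-1(w=6) 0-5(w=9) 1-3(w=1)}
step 4: add edge 3-4 (w=1); MST = {0-1(w=6) 0-5(w=9) 1-3(w=1) 3-4(w=1)}
step 5: add edge 1-8 (w=2); MST = {0-1(w=6) 0-5(w=9) 1-3(w=1) 1-8(w=2) 3-4(w=1)}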